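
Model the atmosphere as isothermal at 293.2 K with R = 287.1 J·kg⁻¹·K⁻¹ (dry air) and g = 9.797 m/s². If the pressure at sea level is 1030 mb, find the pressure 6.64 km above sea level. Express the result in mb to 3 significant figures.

P ≈ 476 mb

Scale height: H = RT/g = 287.1 × 293.2 / 9.797 = 8592.2 m.
Barometric formula: P = P₀ exp(−z/H).
z/H = 6640.0/8592.2 = 0.77279; exp(−0.77279) = 0.46172.
P = 1030 × 0.46172 = 475.57 mb.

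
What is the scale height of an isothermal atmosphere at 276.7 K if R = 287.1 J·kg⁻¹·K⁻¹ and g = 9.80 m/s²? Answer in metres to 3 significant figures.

The scale height of an isothermal atmosphere is H = RT/g.
H = 287.1 × 276.7 / 9.80 = 79441/9.80 = 8106.2 m.

H ≈ 8110 m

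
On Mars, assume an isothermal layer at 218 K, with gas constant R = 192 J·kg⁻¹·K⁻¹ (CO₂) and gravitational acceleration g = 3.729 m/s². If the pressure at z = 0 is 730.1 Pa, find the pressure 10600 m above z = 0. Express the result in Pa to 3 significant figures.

Scale height: H = RT/g = 192 × 218 / 3.729 = 11224 m.
Barometric formula: P = P₀ exp(−z/H).
z/H = 10600/11224 = 0.94440; exp(−0.94440) = 0.38891.
P = 730.1 × 0.38891 = 283.94 Pa.

P ≈ 284 Pa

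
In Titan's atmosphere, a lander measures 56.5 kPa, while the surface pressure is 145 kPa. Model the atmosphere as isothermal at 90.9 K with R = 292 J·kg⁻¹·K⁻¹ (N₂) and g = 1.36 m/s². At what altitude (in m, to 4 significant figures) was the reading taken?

z ≈ 18390 m

Scale height: H = RT/g = 292 × 90.9 / 1.36 = 19517 m.
Invert the barometric formula: z = H ln(P₀/P).
P₀/P = 145/56.5 = 2.5664; ln(2.5664) = 0.94250.
z = 19517 × 0.94250 = 18395 m.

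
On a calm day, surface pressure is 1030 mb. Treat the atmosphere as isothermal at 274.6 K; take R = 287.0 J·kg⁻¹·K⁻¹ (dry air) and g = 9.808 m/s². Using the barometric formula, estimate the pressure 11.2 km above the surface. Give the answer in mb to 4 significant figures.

P ≈ 255.6 mb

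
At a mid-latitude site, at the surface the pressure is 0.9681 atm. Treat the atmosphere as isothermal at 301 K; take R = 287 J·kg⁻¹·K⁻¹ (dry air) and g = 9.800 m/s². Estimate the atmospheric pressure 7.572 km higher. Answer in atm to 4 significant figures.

P ≈ 0.4101 atm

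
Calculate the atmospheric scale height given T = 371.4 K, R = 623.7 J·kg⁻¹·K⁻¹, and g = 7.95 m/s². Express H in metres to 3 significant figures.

The scale height of an isothermal atmosphere is H = RT/g.
H = 623.7 × 371.4 / 7.95 = 231640/7.95 = 29137 m.

H ≈ 29100 m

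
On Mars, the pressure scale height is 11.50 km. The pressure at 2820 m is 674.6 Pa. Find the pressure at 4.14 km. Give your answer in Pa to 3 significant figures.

Between two levels, P₂ = P₁ exp(−Δz/H) with Δz = z₂ − z₁.
Δz = 4140.0 − 2820.0 = 1320.0 m; Δz/H = 1320.0/11500 = 0.11478.
P₂ = 674.6 × exp(−0.11478) = 674.6 × 0.89156 = 601.45 Pa.

P ≈ 601 Pa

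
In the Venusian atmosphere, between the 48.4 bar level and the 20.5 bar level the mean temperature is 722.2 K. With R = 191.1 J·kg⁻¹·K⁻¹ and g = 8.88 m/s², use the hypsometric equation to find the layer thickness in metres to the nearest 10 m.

Δz ≈ 13350 m

Hypsometric equation: Δz = (R T̄/g) ln(P₁/P₂).
R T̄/g = 191.1 × 722.2 / 8.88 = 15542 m.
ln(48.4/20.5) = ln(2.3610) = 0.85909.
Δz = 15542 × 0.85909 = 13352 m.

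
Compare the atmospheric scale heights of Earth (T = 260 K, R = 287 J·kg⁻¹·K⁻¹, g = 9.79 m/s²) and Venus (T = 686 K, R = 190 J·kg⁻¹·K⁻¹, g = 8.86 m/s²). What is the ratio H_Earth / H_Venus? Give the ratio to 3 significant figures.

H_Earth/H_Venus ≈ 0.518

H = RT/g for each body.
H_Earth = 287 × 260 / 9.79 = 7622.1 m.
H_Venus = 190 × 686 / 8.86 = 14711 m.
H_Earth/H_Venus = 7622.1/14711 = 0.51812.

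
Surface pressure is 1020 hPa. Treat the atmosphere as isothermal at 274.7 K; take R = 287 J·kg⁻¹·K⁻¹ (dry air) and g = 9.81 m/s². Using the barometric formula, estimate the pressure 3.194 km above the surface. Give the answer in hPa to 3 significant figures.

Scale height: H = RT/g = 287 × 274.7 / 9.81 = 8036.6 m.
Barometric formula: P = P₀ exp(−z/H).
z/H = 3194.0/8036.6 = 0.39743; exp(−0.39743) = 0.67204.
P = 1020 × 0.67204 = 685.48 hPa.

P ≈ 685 hPa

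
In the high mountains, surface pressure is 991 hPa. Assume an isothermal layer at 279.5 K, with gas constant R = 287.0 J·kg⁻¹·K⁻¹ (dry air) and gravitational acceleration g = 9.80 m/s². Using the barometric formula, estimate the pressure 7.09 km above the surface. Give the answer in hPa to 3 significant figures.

Scale height: H = RT/g = 287.0 × 279.5 / 9.80 = 8185.4 m.
Barometric formula: P = P₀ exp(−z/H).
z/H = 7090.0/8185.4 = 0.86618; exp(−0.86618) = 0.42056.
P = 991 × 0.42056 = 416.77 hPa.

P ≈ 417 hPa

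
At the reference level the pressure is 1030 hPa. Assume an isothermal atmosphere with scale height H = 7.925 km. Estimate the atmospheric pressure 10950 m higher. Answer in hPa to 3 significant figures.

Barometric formula: P = P₀ exp(−z/H).
z/H = 10950/7925.0 = 1.3817; exp(−1.3817) = 0.25115.
P = 1030 × 0.25115 = 258.68 hPa.

P ≈ 259 hPa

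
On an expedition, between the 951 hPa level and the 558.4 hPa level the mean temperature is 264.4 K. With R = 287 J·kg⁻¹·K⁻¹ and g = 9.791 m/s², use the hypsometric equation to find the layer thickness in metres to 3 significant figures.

Δz ≈ 4130 m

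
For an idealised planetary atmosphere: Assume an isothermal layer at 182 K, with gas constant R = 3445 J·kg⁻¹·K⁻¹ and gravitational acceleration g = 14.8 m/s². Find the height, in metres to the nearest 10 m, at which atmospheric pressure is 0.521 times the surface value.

Scale height: H = RT/g = 3445 × 182 / 14.8 = 42364 m.
Set P/P₀ = exp(−z/H) = 0.521, so z = −H ln(0.521).
−ln(0.521) = 0.65201; z = 42364 × 0.65201 = 27622 m.

z ≈ 27620 m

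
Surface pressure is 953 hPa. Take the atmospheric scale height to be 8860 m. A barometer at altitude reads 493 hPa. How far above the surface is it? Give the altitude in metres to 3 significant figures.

Invert the barometric formula: z = H ln(P₀/P).
P₀/P = 953/493 = 1.9331; ln(1.9331) = 0.65912.
z = 8860.0 × 0.65912 = 5839.8 m.

z ≈ 5840 m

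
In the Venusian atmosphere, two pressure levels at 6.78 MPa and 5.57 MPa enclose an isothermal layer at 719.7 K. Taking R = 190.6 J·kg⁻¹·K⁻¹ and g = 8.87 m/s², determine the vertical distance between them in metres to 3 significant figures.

Δz ≈ 3040 m

Hypsometric equation: Δz = (R T̄/g) ln(P₁/P₂).
R T̄/g = 190.6 × 719.7 / 8.87 = 15465 m.
ln(6.78/5.57) = ln(1.2172) = 0.19655.
Δz = 15465 × 0.19655 = 3039.6 m.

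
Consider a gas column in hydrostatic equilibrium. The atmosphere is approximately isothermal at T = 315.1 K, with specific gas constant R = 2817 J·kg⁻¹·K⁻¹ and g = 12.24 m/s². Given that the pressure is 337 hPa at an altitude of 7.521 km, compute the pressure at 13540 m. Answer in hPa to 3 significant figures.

Scale height: H = RT/g = 2817 × 315.1 / 12.24 = 72519 m.
Between two levels, P₂ = P₁ exp(−Δz/H) with Δz = z₂ − z₁.
Δz = 13540 − 7521.0 = 6019.0 m; Δz/H = 6019.0/72519 = 0.082999.
P₂ = 337 × exp(−0.082999) = 337 × 0.92035 = 310.16 hPa.

P ≈ 310 hPa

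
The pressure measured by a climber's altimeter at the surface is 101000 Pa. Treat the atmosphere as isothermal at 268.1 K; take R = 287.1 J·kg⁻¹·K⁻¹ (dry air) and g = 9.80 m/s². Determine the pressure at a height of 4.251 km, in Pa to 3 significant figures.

P ≈ 58800 Pa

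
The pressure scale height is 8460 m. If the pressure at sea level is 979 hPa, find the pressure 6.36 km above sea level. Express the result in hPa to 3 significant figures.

P ≈ 462 hPa

Barometric formula: P = P₀ exp(−z/H).
z/H = 6360.0/8460.0 = 0.75177; exp(−0.75177) = 0.47153.
P = 979 × 0.47153 = 461.63 hPa.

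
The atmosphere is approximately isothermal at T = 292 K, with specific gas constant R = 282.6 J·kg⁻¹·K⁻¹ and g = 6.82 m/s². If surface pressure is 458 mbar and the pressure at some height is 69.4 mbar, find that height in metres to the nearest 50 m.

z ≈ 22850 m

Scale height: H = RT/g = 282.6 × 292 / 6.82 = 12100 m.
Invert the barometric formula: z = H ln(P₀/P).
P₀/P = 458/69.4 = 6.5994; ln(6.5994) = 1.8870.
z = 12100 × 1.8870 = 22833 m.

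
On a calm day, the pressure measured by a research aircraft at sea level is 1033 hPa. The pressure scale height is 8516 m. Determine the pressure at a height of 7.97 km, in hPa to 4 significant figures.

P ≈ 405.2 hPa

Barometric formula: P = P₀ exp(−z/H).
z/H = 7970.0/8516.0 = 0.93589; exp(−0.93589) = 0.39224.
P = 1033 × 0.39224 = 405.18 hPa.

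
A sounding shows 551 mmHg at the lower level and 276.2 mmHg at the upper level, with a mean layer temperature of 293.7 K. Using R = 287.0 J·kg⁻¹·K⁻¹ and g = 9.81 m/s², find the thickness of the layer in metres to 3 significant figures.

Δz ≈ 5930 m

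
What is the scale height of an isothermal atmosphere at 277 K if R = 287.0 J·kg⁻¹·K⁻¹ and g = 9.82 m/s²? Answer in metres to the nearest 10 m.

The scale height of an isothermal atmosphere is H = RT/g.
H = 287.0 × 277 / 9.82 = 79499/9.82 = 8095.6 m.

H ≈ 8100 m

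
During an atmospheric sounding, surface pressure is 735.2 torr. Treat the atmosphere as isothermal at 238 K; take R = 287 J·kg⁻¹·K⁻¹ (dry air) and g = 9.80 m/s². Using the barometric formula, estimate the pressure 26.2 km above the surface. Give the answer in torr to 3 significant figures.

P ≈ 17.1 torr

Scale height: H = RT/g = 287 × 238 / 9.80 = 6970.0 m.
Barometric formula: P = P₀ exp(−z/H).
z/H = 26200/6970.0 = 3.7590; exp(−3.7590) = 0.023307.
P = 735.2 × 0.023307 = 17.135 torr.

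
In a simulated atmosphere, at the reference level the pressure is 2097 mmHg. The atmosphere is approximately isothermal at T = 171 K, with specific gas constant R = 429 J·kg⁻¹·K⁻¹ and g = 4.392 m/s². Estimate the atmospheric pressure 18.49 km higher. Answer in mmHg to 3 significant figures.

P ≈ 693 mmHg

Scale height: H = RT/g = 429 × 171 / 4.392 = 16703 m.
Barometric formula: P = P₀ exp(−z/H).
z/H = 18490/16703 = 1.1070; exp(−1.1070) = 0.33055.
P = 2097 × 0.33055 = 693.16 mmHg.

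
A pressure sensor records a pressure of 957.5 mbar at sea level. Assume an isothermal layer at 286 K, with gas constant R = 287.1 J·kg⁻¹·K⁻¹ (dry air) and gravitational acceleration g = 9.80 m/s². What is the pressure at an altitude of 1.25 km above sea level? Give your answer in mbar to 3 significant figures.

P ≈ 825 mbar

Scale height: H = RT/g = 287.1 × 286 / 9.80 = 8378.6 m.
Barometric formula: P = P₀ exp(−z/H).
z/H = 1250.0/8378.6 = 0.14919; exp(−0.14919) = 0.86141.
P = 957.5 × 0.86141 = 824.80 mbar.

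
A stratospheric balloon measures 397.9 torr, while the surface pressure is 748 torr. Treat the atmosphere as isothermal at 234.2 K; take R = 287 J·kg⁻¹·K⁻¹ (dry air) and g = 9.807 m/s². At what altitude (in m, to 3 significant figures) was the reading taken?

Scale height: H = RT/g = 287 × 234.2 / 9.807 = 6853.8 m.
Invert the barometric formula: z = H ln(P₀/P).
P₀/P = 748/397.9 = 1.8799; ln(1.8799) = 0.63122.
z = 6853.8 × 0.63122 = 4326.3 m.

z ≈ 4330 m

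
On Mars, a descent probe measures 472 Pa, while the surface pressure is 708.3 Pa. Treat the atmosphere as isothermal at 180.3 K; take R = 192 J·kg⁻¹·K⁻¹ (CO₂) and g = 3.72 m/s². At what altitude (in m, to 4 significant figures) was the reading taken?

z ≈ 3777 m

Scale height: H = RT/g = 192 × 180.3 / 3.72 = 9305.8 m.
Invert the barometric formula: z = H ln(P₀/P).
P₀/P = 708.3/472 = 1.5006; ln(1.5006) = 0.40587.
z = 9305.8 × 0.40587 = 3776.9 m.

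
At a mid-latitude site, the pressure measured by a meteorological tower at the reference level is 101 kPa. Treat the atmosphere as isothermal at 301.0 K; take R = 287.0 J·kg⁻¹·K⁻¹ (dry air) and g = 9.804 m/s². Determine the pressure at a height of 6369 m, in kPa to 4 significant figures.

Scale height: H = RT/g = 287.0 × 301.0 / 9.804 = 8811.4 m.
Barometric formula: P = P₀ exp(−z/H).
z/H = 6369.0/8811.4 = 0.72281; exp(−0.72281) = 0.48539.
P = 101 × 0.48539 = 49.024 kPa.

P ≈ 49.02 kPa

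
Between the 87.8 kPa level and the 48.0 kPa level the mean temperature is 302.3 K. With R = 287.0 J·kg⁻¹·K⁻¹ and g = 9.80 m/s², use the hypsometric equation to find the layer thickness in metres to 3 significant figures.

Hypsometric equation: Δz = (R T̄/g) ln(P₁/P₂).
R T̄/g = 287.0 × 302.3 / 9.80 = 8853.1 m.
ln(87.8/48.0) = ln(1.8292) = 0.60388.
Δz = 8853.1 × 0.60388 = 5346.2 m.

Δz ≈ 5350 m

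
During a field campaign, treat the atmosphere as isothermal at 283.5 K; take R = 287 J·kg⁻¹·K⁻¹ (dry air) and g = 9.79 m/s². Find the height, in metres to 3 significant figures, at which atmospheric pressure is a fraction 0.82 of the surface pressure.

z ≈ 1650 m

Scale height: H = RT/g = 287 × 283.5 / 9.79 = 8311.0 m.
Set P/P₀ = exp(−z/H) = 0.82, so z = −H ln(0.82).
−ln(0.82) = 0.19845; z = 8311.0 × 0.19845 = 1649.3 m.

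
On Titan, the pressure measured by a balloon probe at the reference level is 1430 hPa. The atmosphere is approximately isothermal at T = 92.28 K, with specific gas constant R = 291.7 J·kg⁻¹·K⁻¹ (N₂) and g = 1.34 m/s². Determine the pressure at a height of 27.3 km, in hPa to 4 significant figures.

P ≈ 367.4 hPa

Scale height: H = RT/g = 291.7 × 92.28 / 1.34 = 20088 m.
Barometric formula: P = P₀ exp(−z/H).
z/H = 27300/20088 = 1.3590; exp(−1.3590) = 0.25692.
P = 1430 × 0.25692 = 367.40 hPa.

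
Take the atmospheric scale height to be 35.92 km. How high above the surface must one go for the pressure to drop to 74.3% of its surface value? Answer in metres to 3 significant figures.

Set P/P₀ = exp(−z/H) = 0.743, so z = −H ln(0.743).
−ln(0.743) = 0.29706; z = 35920 × 0.29706 = 10670 m.

z ≈ 10700 m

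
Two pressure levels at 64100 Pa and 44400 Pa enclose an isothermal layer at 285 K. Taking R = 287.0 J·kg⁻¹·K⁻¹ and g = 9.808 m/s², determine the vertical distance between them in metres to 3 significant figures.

Δz ≈ 3060 m

Hypsometric equation: Δz = (R T̄/g) ln(P₁/P₂).
R T̄/g = 287.0 × 285 / 9.808 = 8339.6 m.
ln(64100/44400) = ln(1.4437) = 0.36721.
Δz = 8339.6 × 0.36721 = 3062.4 m.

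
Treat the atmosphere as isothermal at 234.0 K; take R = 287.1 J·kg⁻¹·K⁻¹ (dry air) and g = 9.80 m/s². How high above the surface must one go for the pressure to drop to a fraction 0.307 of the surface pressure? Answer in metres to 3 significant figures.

Scale height: H = RT/g = 287.1 × 234.0 / 9.80 = 6855.2 m.
Set P/P₀ = exp(−z/H) = 0.307, so z = −H ln(0.307).
−ln(0.307) = 1.1809; z = 6855.2 × 1.1809 = 8095.3 m.

z ≈ 8100 m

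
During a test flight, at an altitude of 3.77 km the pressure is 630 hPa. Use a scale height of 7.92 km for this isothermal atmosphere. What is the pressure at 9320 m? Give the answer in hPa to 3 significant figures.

P ≈ 313 hPa

Between two levels, P₂ = P₁ exp(−Δz/H) with Δz = z₂ − z₁.
Δz = 9320.0 − 3770.0 = 5550.0 m; Δz/H = 5550.0/7920.0 = 0.70076.
P₂ = 630 × exp(−0.70076) = 630 × 0.49621 = 312.61 hPa.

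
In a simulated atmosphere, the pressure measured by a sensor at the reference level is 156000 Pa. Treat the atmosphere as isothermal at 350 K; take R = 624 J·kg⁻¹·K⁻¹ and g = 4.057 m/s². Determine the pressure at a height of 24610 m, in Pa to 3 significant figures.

P ≈ 98800 Pa

Scale height: H = RT/g = 624 × 350 / 4.057 = 53833 m.
Barometric formula: P = P₀ exp(−z/H).
z/H = 24610/53833 = 0.45715; exp(−0.45715) = 0.63309.
P = 156000 × 0.63309 = 98762 Pa.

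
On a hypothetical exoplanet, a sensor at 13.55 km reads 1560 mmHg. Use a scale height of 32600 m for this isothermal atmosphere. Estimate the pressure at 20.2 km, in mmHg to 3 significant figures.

P ≈ 1270 mmHg

Between two levels, P₂ = P₁ exp(−Δz/H) with Δz = z₂ − z₁.
Δz = 20200 − 13550 = 6650.0 m; Δz/H = 6650.0/32600 = 0.20399.
P₂ = 1560 × exp(−0.20399) = 1560 × 0.81547 = 1272.1 mmHg.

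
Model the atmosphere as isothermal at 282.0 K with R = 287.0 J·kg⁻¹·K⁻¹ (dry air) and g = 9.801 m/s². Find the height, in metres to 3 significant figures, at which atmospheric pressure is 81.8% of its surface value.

z ≈ 1660 m

Scale height: H = RT/g = 287.0 × 282.0 / 9.801 = 8257.7 m.
Set P/P₀ = exp(−z/H) = 0.818, so z = −H ln(0.818).
−ln(0.818) = 0.20089; z = 8257.7 × 0.20089 = 1658.9 m.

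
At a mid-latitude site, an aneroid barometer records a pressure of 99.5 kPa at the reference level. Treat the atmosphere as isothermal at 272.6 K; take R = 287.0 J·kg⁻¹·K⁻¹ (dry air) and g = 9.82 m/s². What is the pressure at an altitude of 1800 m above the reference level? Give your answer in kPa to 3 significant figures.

P ≈ 79.4 kPa

Scale height: H = RT/g = 287.0 × 272.6 / 9.82 = 7967.0 m.
Barometric formula: P = P₀ exp(−z/H).
z/H = 1800.0/7967.0 = 0.22593; exp(−0.22593) = 0.79777.
P = 99.5 × 0.79777 = 79.378 kPa.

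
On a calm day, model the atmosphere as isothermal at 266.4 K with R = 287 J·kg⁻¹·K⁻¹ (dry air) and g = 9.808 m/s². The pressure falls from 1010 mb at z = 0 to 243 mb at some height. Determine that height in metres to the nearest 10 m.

Scale height: H = RT/g = 287 × 266.4 / 9.808 = 7795.4 m.
Invert the barometric formula: z = H ln(P₀/P).
P₀/P = 1010/243 = 4.1564; ln(4.1564) = 1.4246.
z = 7795.4 × 1.4246 = 11105 m.

z ≈ 11110 m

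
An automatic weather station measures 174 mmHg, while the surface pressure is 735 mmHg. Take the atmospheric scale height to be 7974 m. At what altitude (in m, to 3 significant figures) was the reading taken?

z ≈ 11500 m

Invert the barometric formula: z = H ln(P₀/P).
P₀/P = 735/174 = 4.2241; ln(4.2241) = 1.4408.
z = 7974.0 × 1.4408 = 11489 m.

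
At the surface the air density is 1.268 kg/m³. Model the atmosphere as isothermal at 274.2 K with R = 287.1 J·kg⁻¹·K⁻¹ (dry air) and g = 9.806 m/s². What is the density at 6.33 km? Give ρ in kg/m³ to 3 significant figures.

ρ ≈ 0.576 kg/m³

Scale height: H = RT/g = 287.1 × 274.2 / 9.806 = 8028.0 m.
In an isothermal atmosphere, density decays like pressure: ρ = ρ₀ exp(−z/H).
z/H = 6330.0/8028.0 = 0.78849; exp(−0.78849) = 0.45453.
ρ = 1.268 × 0.45453 = 0.57634 kg/m³.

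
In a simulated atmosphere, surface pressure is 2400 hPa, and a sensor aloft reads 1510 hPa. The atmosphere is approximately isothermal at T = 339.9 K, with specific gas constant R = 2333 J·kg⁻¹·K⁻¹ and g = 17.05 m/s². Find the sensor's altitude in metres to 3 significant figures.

Scale height: H = RT/g = 2333 × 339.9 / 17.05 = 46509 m.
Invert the barometric formula: z = H ln(P₀/P).
P₀/P = 2400/1510 = 1.5894; ln(1.5894) = 0.46336.
z = 46509 × 0.46336 = 21550 m.

z ≈ 21600 m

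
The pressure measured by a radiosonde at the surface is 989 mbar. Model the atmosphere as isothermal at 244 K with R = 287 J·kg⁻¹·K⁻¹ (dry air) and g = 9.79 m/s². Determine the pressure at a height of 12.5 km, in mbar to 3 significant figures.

P ≈ 172 mbar

Scale height: H = RT/g = 287 × 244 / 9.79 = 7153.0 m.
Barometric formula: P = P₀ exp(−z/H).
z/H = 12500/7153.0 = 1.7475; exp(−1.7475) = 0.17421.
P = 989 × 0.17421 = 172.29 mbar.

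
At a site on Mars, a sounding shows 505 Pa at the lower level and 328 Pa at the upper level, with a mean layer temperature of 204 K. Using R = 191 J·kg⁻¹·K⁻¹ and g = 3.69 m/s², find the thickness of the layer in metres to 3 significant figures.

Hypsometric equation: Δz = (R T̄/g) ln(P₁/P₂).
R T̄/g = 191 × 204 / 3.69 = 10559 m.
ln(505/328) = ln(1.5396) = 0.43152.
Δz = 10559 × 0.43152 = 4556.4 m.

Δz ≈ 4560 m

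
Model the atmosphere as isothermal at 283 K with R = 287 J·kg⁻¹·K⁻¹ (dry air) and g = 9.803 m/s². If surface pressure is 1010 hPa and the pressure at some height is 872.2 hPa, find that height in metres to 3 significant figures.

Scale height: H = RT/g = 287 × 283 / 9.803 = 8285.3 m.
Invert the barometric formula: z = H ln(P₀/P).
P₀/P = 1010/872.2 = 1.1580; ln(1.1580) = 0.14669.
z = 8285.3 × 0.14669 = 1215.4 m.

z ≈ 1220 m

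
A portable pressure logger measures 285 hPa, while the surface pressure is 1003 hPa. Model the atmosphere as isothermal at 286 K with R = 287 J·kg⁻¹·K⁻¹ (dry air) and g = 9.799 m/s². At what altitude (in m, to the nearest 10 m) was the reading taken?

Scale height: H = RT/g = 287 × 286 / 9.799 = 8376.6 m.
Invert the barometric formula: z = H ln(P₀/P).
P₀/P = 1003/285 = 3.5193; ln(3.5193) = 1.2583.
z = 8376.6 × 1.2583 = 10540 m.

z ≈ 10540 m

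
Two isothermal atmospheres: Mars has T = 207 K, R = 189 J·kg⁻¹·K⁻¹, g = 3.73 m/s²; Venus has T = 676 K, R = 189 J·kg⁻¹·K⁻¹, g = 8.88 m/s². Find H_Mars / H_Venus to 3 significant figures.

H_Mars/H_Venus ≈ 0.729

H = RT/g for each body.
H_Mars = 189 × 207 / 3.73 = 10489 m.
H_Venus = 189 × 676 / 8.88 = 14388 m.
H_Mars/H_Venus = 10489/14388 = 0.72901.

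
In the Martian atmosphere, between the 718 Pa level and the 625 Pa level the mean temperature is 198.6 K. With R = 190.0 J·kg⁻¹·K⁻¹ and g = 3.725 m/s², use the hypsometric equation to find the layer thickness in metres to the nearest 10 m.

Hypsometric equation: Δz = (R T̄/g) ln(P₁/P₂).
R T̄/g = 190.0 × 198.6 / 3.725 = 10130 m.
ln(718/625) = ln(1.1488) = 0.13872.
Δz = 10130 × 0.13872 = 1405.2 m.

Δz ≈ 1410 m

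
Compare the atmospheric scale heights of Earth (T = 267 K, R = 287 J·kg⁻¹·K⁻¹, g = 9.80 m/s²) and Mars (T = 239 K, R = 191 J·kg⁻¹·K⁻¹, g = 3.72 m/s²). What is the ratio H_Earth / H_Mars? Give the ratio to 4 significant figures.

H_Earth/H_Mars ≈ 0.6372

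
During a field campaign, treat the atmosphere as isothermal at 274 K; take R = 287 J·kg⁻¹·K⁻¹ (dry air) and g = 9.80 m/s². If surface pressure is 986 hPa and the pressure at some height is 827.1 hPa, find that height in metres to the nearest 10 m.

z ≈ 1410 m

Scale height: H = RT/g = 287 × 274 / 9.80 = 8024.3 m.
Invert the barometric formula: z = H ln(P₀/P).
P₀/P = 986/827.1 = 1.1921; ln(1.1921) = 0.17572.
z = 8024.3 × 0.17572 = 1410.0 m.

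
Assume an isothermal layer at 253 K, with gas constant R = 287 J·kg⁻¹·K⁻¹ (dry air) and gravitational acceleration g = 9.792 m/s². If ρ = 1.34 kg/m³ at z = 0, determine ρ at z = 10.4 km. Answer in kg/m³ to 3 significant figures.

ρ ≈ 0.330 kg/m³

Scale height: H = RT/g = 287 × 253 / 9.792 = 7415.3 m.
In an isothermal atmosphere, density decays like pressure: ρ = ρ₀ exp(−z/H).
z/H = 10400/7415.3 = 1.4025; exp(−1.4025) = 0.24598.
ρ = 1.34 × 0.24598 = 0.32961 kg/m³.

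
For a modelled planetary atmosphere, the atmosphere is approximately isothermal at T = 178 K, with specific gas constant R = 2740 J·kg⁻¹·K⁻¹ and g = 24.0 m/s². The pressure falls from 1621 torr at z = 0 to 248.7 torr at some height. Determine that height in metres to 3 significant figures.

Scale height: H = RT/g = 2740 × 178 / 24.0 = 20322 m.
Invert the barometric formula: z = H ln(P₀/P).
P₀/P = 1621/248.7 = 6.5179; ln(6.5179) = 1.8746.
z = 20322 × 1.8746 = 38096 m.

z ≈ 38100 m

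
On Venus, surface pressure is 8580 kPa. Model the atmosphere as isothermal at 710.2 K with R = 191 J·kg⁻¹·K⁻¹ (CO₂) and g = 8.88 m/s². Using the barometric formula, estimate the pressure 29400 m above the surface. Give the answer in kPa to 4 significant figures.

Scale height: H = RT/g = 191 × 710.2 / 8.88 = 15276 m.
Barometric formula: P = P₀ exp(−z/H).
z/H = 29400/15276 = 1.9246; exp(−1.9246) = 0.14593.
P = 8580 × 0.14593 = 1252.1 kPa.

P ≈ 1252 kPa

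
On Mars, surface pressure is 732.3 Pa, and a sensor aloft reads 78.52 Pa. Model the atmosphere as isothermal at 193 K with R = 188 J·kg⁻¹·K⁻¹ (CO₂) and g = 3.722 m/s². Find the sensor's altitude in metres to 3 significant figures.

Scale height: H = RT/g = 188 × 193 / 3.722 = 9748.5 m.
Invert the barometric formula: z = H ln(P₀/P).
P₀/P = 732.3/78.52 = 9.3263; ln(9.3263) = 2.2328.
z = 9748.5 × 2.2328 = 21766 m.

z ≈ 21800 m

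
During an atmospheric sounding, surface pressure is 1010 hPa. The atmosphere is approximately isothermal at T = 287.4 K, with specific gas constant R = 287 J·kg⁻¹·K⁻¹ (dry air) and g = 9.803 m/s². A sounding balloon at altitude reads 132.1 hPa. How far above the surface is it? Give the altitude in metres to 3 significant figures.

Scale height: H = RT/g = 287 × 287.4 / 9.803 = 8414.1 m.
Invert the barometric formula: z = H ln(P₀/P).
P₀/P = 1010/132.1 = 7.6457; ln(7.6457) = 2.0341.
z = 8414.1 × 2.0341 = 17115 m.

z ≈ 17100 m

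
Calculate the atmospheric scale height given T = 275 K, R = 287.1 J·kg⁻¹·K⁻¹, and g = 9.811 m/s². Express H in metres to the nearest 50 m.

H ≈ 8050 m

The scale height of an isothermal atmosphere is H = RT/g.
H = 287.1 × 275 / 9.811 = 78952/9.811 = 8047.3 m.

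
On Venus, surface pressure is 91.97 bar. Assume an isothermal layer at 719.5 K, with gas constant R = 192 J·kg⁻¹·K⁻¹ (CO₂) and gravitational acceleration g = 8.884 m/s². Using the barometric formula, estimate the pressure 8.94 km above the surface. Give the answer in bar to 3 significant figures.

Scale height: H = RT/g = 192 × 719.5 / 8.884 = 15550 m.
Barometric formula: P = P₀ exp(−z/H).
z/H = 8940.0/15550 = 0.57492; exp(−0.57492) = 0.56275.
P = 91.97 × 0.56275 = 51.756 bar.

P ≈ 51.8 bar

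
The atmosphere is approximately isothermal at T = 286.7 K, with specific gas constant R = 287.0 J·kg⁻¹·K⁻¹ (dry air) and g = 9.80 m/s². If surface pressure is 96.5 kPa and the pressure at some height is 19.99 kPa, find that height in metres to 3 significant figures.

Scale height: H = RT/g = 287.0 × 286.7 / 9.80 = 8396.2 m.
Invert the barometric formula: z = H ln(P₀/P).
P₀/P = 96.5/19.99 = 4.8274; ln(4.8274) = 1.5743.
z = 8396.2 × 1.5743 = 13218 m.

z ≈ 13200 m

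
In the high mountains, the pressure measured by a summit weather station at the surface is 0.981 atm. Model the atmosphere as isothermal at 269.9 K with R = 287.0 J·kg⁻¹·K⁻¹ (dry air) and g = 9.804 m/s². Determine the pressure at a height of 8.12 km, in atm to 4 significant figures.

Scale height: H = RT/g = 287.0 × 269.9 / 9.804 = 7901.0 m.
Barometric formula: P = P₀ exp(−z/H).
z/H = 8120.0/7901.0 = 1.0277; exp(−1.0277) = 0.35783.
P = 0.981 × 0.35783 = 0.35103 atm.

P ≈ 0.3510 atm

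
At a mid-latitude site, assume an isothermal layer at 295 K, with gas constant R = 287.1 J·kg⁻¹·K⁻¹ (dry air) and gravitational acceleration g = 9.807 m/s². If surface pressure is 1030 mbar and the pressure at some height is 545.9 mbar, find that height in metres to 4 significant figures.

z ≈ 5483 m

Scale height: H = RT/g = 287.1 × 295 / 9.807 = 8636.1 m.
Invert the barometric formula: z = H ln(P₀/P).
P₀/P = 1030/545.9 = 1.8868; ln(1.8868) = 0.63488.
z = 8636.1 × 0.63488 = 5482.9 m.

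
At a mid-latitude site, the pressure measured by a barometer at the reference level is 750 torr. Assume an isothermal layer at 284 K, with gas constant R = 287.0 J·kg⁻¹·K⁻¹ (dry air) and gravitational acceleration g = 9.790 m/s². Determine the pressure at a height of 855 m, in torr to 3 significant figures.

P ≈ 677 torr

Scale height: H = RT/g = 287.0 × 284 / 9.790 = 8325.6 m.
Barometric formula: P = P₀ exp(−z/H).
z/H = 855.00/8325.6 = 0.10270; exp(−0.10270) = 0.90240.
P = 750 × 0.90240 = 676.80 torr.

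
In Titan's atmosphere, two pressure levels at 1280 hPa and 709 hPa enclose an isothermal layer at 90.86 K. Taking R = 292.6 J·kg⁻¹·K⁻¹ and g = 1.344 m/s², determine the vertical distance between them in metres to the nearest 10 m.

Δz ≈ 11690 m

Hypsometric equation: Δz = (R T̄/g) ln(P₁/P₂).
R T̄/g = 292.6 × 90.86 / 1.344 = 19781 m.
ln(1280/709) = ln(1.8054) = 0.59078.
Δz = 19781 × 0.59078 = 11686 m.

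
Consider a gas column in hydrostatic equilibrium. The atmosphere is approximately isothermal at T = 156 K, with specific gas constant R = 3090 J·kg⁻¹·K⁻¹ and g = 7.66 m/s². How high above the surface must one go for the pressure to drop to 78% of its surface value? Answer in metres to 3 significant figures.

Scale height: H = RT/g = 3090 × 156 / 7.66 = 62930 m.
Set P/P₀ = exp(−z/H) = 0.78, so z = −H ln(0.78).
−ln(0.78) = 0.24846; z = 62930 × 0.24846 = 15636 m.

z ≈ 15600 m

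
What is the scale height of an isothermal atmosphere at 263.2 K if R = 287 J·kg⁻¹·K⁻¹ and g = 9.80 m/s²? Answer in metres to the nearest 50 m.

H ≈ 7700 m

The scale height of an isothermal atmosphere is H = RT/g.
H = 287 × 263.2 / 9.80 = 75538/9.80 = 7708.0 m.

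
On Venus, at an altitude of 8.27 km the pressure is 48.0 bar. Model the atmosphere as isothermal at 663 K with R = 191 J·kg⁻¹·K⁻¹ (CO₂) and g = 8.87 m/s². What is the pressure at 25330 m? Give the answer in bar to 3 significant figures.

P ≈ 14.5 bar

Scale height: H = RT/g = 191 × 663 / 8.87 = 14277 m.
Between two levels, P₂ = P₁ exp(−Δz/H) with Δz = z₂ − z₁.
Δz = 25330 − 8270.0 = 17060 m; Δz/H = 17060/14277 = 1.1949.
P₂ = 48.0 × exp(−1.1949) = 48.0 × 0.30273 = 14.531 bar.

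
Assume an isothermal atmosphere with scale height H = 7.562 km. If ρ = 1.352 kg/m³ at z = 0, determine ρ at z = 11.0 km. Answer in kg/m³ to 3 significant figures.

In an isothermal atmosphere, density decays like pressure: ρ = ρ₀ exp(−z/H).
z/H = 11000/7562.0 = 1.4546; exp(−1.4546) = 0.23349.
ρ = 1.352 × 0.23349 = 0.31568 kg/m³.

ρ ≈ 0.316 kg/m³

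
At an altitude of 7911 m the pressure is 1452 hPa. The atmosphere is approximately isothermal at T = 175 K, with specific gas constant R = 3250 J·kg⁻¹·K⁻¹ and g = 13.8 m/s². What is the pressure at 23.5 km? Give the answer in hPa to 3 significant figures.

Scale height: H = RT/g = 3250 × 175 / 13.8 = 41214 m.
Between two levels, P₂ = P₁ exp(−Δz/H) with Δz = z₂ − z₁.
Δz = 23500 − 7911.0 = 15589 m; Δz/H = 15589/41214 = 0.37825.
P₂ = 1452 × exp(−0.37825) = 1452 × 0.68506 = 994.71 hPa.

P ≈ 995 hPa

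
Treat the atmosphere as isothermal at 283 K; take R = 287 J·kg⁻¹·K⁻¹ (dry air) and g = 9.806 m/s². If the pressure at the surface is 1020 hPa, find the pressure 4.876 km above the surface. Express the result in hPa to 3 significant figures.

Scale height: H = RT/g = 287 × 283 / 9.806 = 8282.8 m.
Barometric formula: P = P₀ exp(−z/H).
z/H = 4876.0/8282.8 = 0.58869; exp(−0.58869) = 0.55505.
P = 1020 × 0.55505 = 566.15 hPa.

P ≈ 566 hPa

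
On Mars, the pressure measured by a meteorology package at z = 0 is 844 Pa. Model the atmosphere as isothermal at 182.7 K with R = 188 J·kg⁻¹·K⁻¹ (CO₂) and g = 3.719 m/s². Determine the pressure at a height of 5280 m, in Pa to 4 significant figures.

P ≈ 476.5 Pa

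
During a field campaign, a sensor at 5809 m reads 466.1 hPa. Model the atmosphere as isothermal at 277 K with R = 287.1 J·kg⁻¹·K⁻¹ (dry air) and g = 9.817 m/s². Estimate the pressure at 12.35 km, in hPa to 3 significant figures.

P ≈ 208 hPa

Scale height: H = RT/g = 287.1 × 277 / 9.817 = 8100.9 m.
Between two levels, P₂ = P₁ exp(−Δz/H) with Δz = z₂ − z₁.
Δz = 12350 − 5809.0 = 6541.0 m; Δz/H = 6541.0/8100.9 = 0.80744.
P₂ = 466.1 × exp(−0.80744) = 466.1 × 0.44600 = 207.88 hPa.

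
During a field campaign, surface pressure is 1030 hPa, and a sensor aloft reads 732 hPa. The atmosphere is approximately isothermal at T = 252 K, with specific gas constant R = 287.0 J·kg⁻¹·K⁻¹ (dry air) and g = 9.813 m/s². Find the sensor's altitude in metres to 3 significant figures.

Scale height: H = RT/g = 287.0 × 252 / 9.813 = 7370.2 m.
Invert the barometric formula: z = H ln(P₀/P).
P₀/P = 1030/732 = 1.4071; ln(1.4071) = 0.34153.
z = 7370.2 × 0.34153 = 2517.1 m.

z ≈ 2520 m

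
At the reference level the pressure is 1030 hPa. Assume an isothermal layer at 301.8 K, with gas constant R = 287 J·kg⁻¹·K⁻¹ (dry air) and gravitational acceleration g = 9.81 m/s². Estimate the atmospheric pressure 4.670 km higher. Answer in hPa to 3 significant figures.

P ≈ 607 hPa

Scale height: H = RT/g = 287 × 301.8 / 9.81 = 8829.4 m.
Barometric formula: P = P₀ exp(−z/H).
z/H = 4670.0/8829.4 = 0.52891; exp(−0.52891) = 0.58925.
P = 1030 × 0.58925 = 606.93 hPa.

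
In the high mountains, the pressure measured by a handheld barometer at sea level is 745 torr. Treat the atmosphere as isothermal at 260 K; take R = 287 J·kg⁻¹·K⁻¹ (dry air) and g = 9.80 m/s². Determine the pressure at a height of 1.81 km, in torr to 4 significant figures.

Scale height: H = RT/g = 287 × 260 / 9.80 = 7614.3 m.
Barometric formula: P = P₀ exp(−z/H).
z/H = 1810.0/7614.3 = 0.23771; exp(−0.23771) = 0.78843.
P = 745 × 0.78843 = 587.38 torr.

P ≈ 587.4 torr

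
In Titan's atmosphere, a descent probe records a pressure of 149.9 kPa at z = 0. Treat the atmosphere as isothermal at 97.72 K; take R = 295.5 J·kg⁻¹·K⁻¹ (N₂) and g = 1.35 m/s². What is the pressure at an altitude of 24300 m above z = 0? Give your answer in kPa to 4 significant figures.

P ≈ 48.13 kPa

Scale height: H = RT/g = 295.5 × 97.72 / 1.35 = 21390 m.
Barometric formula: P = P₀ exp(−z/H).
z/H = 24300/21390 = 1.1360; exp(−1.1360) = 0.32110.
P = 149.9 × 0.32110 = 48.133 kPa.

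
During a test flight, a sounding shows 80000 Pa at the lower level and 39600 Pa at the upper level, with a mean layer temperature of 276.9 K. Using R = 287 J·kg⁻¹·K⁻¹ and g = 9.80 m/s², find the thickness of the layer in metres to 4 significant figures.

Hypsometric equation: Δz = (R T̄/g) ln(P₁/P₂).
R T̄/g = 287 × 276.9 / 9.80 = 8109.2 m.
ln(80000/39600) = ln(2.0202) = 0.70320.
Δz = 8109.2 × 0.70320 = 5702.4 m.

Δz ≈ 5702 m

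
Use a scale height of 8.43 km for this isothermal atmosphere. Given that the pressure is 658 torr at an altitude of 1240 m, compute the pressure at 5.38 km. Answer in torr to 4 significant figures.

P ≈ 402.7 torr

Between two levels, P₂ = P₁ exp(−Δz/H) with Δz = z₂ − z₁.
Δz = 5380.0 − 1240.0 = 4140.0 m; Δz/H = 4140.0/8430.0 = 0.49110.
P₂ = 658 × exp(−0.49110) = 658 × 0.61195 = 402.66 torr.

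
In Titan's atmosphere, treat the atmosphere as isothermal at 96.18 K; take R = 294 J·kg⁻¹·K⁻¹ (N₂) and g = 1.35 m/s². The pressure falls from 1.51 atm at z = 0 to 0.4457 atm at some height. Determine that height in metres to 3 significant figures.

z ≈ 25600 m

Scale height: H = RT/g = 294 × 96.18 / 1.35 = 20946 m.
Invert the barometric formula: z = H ln(P₀/P).
P₀/P = 1.51/0.4457 = 3.3879; ln(3.3879) = 1.2202.
z = 20946 × 1.2202 = 25558 m.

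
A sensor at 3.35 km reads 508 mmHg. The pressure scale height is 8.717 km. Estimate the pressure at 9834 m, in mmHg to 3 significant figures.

Between two levels, P₂ = P₁ exp(−Δz/H) with Δz = z₂ − z₁.
Δz = 9834.0 − 3350.0 = 6484.0 m; Δz/H = 6484.0/8717.0 = 0.74383.
P₂ = 508 × exp(−0.74383) = 508 × 0.47529 = 241.45 mmHg.

P ≈ 241 mmHg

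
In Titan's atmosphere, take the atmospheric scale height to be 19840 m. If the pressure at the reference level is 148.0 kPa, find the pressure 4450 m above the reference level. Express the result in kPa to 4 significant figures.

P ≈ 118.3 kPa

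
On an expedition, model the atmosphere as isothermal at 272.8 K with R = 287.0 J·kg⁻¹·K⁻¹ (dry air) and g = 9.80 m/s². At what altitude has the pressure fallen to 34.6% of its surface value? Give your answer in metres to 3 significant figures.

Scale height: H = RT/g = 287.0 × 272.8 / 9.80 = 7989.1 m.
Set P/P₀ = exp(−z/H) = 0.346, so z = −H ln(0.346).
−ln(0.346) = 1.0613; z = 7989.1 × 1.0613 = 8478.8 m.

z ≈ 8480 m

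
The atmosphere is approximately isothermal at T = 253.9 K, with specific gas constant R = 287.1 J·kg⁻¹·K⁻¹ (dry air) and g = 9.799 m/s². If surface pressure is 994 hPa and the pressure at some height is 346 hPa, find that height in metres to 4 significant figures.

z ≈ 7850 m

Scale height: H = RT/g = 287.1 × 253.9 / 9.799 = 7439.0 m.
Invert the barometric formula: z = H ln(P₀/P).
P₀/P = 994/346 = 2.8728; ln(2.8728) = 1.0553.
z = 7439.0 × 1.0553 = 7850.4 m.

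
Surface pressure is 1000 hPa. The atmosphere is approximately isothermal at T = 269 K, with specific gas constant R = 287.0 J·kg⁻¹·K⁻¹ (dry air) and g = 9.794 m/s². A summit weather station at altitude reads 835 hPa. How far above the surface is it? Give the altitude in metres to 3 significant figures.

Scale height: H = RT/g = 287.0 × 269 / 9.794 = 7882.7 m.
Invert the barometric formula: z = H ln(P₀/P).
P₀/P = 1000/835 = 1.1976; ln(1.1976) = 0.18032.
z = 7882.7 × 0.18032 = 1421.4 m.

z ≈ 1420 m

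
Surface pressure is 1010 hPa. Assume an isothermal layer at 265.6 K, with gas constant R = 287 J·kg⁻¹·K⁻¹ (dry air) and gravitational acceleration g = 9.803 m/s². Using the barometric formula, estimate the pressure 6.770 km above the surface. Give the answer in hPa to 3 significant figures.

P ≈ 423 hPa

Scale height: H = RT/g = 287 × 265.6 / 9.803 = 7775.9 m.
Barometric formula: P = P₀ exp(−z/H).
z/H = 6770.0/7775.9 = 0.87064; exp(−0.87064) = 0.41868.
P = 1010 × 0.41868 = 422.87 hPa.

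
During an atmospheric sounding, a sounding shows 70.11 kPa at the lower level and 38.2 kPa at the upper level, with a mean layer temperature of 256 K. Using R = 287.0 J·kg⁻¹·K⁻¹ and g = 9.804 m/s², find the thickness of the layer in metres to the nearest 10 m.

Hypsometric equation: Δz = (R T̄/g) ln(P₁/P₂).
R T̄/g = 287.0 × 256 / 9.804 = 7494.1 m.
ln(70.11/38.2) = ln(1.8353) = 0.60721.
Δz = 7494.1 × 0.60721 = 4550.5 m.

Δz ≈ 4550 m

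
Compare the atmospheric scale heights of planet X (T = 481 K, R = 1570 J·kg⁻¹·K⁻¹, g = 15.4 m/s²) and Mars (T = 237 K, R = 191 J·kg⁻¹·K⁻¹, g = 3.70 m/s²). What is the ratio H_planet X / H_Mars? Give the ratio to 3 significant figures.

H_planet X/H_Mars ≈ 4.01

H = RT/g for each body.
H_planet X = 1570 × 481 / 15.4 = 49037 m.
H_Mars = 191 × 237 / 3.70 = 12234 m.
H_planet X/H_Mars = 49037/12234 = 4.0083.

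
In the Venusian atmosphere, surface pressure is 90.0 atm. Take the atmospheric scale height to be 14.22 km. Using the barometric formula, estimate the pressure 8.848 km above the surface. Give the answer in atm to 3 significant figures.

Barometric formula: P = P₀ exp(−z/H).
z/H = 8848.0/14220 = 0.62222; exp(−0.62222) = 0.53675.
P = 90.0 × 0.53675 = 48.307 atm.

P ≈ 48.3 atm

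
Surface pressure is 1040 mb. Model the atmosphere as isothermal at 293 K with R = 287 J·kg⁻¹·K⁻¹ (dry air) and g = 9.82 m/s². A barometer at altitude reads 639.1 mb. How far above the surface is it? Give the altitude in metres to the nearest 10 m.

z ≈ 4170 m

Scale height: H = RT/g = 287 × 293 / 9.82 = 8563.2 m.
Invert the barometric formula: z = H ln(P₀/P).
P₀/P = 1040/639.1 = 1.6273; ln(1.6273) = 0.48692.
z = 8563.2 × 0.48692 = 4169.6 m.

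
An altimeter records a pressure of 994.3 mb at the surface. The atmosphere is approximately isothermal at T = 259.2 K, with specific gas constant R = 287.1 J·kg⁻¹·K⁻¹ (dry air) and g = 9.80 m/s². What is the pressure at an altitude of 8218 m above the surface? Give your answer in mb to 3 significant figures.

P ≈ 337 mb

Scale height: H = RT/g = 287.1 × 259.2 / 9.80 = 7593.5 m.
Barometric formula: P = P₀ exp(−z/H).
z/H = 8218.0/7593.5 = 1.0822; exp(−1.0822) = 0.33885.
P = 994.3 × 0.33885 = 336.92 mb.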